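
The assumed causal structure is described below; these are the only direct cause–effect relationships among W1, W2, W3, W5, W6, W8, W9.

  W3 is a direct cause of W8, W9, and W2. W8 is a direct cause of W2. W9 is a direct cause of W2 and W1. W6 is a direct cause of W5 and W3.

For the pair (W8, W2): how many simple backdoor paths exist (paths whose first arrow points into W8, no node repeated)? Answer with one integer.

2

A backdoor path from W8 to W2 is any simple undirected path whose first edge points into W8 (i.e. leaves W8 via a parent).
Parents of W8: {W3}.
Enumerating:
  P1: W8 <- W3 -> W9 -> W2
  P2: W8 <- W3 -> W2
That exhausts the simple backdoor paths. Count: 2.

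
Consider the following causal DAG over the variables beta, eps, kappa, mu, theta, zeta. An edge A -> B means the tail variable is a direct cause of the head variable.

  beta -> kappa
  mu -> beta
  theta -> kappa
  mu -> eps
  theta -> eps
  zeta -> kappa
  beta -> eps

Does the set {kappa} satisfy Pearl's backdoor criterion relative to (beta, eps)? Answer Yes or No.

No

Backdoor paths from beta to eps (paths whose first edge points into beta):
  P1: beta <- mu -> eps
Condition 1 (no descendant of beta in the set): FAILS — kappa is a descendant of beta.
Condition 2 (every backdoor path blocked by {kappa}):
  P1: open — no interior node is in the conditioning set.
{kappa} does not satisfy the backdoor criterion.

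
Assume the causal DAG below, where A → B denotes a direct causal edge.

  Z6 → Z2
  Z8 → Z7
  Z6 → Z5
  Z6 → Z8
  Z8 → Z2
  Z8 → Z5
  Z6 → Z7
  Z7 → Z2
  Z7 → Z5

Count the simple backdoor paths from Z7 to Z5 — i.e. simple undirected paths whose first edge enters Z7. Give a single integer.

A backdoor path from Z7 to Z5 is any simple undirected path whose first edge points into Z7 (i.e. leaves Z7 via a parent).
Parents of Z7: {Z6, Z8}.
Enumerating:
  P1: Z7 <- Z6 -> Z8 -> Z5
  P2: Z7 <- Z6 -> Z5
  P3: Z7 <- Z6 -> Z2 <- Z8 -> Z5
  P4: Z7 <- Z8 <- Z6 -> Z5
  P5: Z7 <- Z8 -> Z5
  P6: Z7 <- Z8 -> Z2 <- Z6 -> Z5
That exhausts the simple backdoor paths. Count: 6.

6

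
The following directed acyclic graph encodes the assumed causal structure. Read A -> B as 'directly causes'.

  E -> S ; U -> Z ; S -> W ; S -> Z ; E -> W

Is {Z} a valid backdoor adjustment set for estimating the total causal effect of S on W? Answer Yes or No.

Backdoor paths from S to W (paths whose first edge points into S):
  P1: S <- E -> W
Condition 1 (no descendant of S in the set): FAILS — Z is a descendant of S.
Condition 2 (every backdoor path blocked by {Z}):
  P1: open — no interior node is in the conditioning set.
{Z} does not satisfy the backdoor criterion.

No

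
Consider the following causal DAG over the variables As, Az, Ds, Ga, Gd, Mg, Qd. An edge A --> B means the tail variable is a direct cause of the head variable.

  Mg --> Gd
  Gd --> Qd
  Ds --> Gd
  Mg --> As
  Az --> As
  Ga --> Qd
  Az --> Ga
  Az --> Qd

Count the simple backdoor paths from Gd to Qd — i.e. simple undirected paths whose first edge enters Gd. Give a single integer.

2

A backdoor path from Gd to Qd is any simple undirected path whose first edge points into Gd (i.e. leaves Gd via a parent).
Parents of Gd: {Ds, Mg}.
Enumerating:
  P1: Gd <- Mg -> As <- Az -> Ga -> Qd
  P2: Gd <- Mg -> As <- Az -> Qd
That exhausts the simple backdoor paths. Count: 2.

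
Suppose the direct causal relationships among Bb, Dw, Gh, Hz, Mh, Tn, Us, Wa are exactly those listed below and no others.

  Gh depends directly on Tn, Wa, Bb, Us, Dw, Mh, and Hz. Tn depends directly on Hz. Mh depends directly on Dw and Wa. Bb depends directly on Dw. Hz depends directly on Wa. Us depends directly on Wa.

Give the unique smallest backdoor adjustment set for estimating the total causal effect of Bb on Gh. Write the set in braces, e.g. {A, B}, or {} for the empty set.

{Dw}

Variables eligible for adjustment (non-descendants of Bb, excluding Bb and Gh): {Dw, Hz, Mh, Tn, Us, Wa}.
Backdoor paths from Bb to Gh:
  P1: Bb <- Dw -> Mh <- Wa -> Us -> Gh
  P2: Bb <- Dw -> Mh <- Wa -> Hz -> Tn -> Gh
  P3: Bb <- Dw -> Mh <- Wa -> Hz -> Gh
  P4: Bb <- Dw -> Mh <- Wa -> Gh
  P5: Bb <- Dw -> Mh -> Gh
  P6: Bb <- Dw -> Gh
The empty set is not sufficient: P5 (Bb <- Dw -> Mh -> Gh) has no collider blocking it and no conditioned non-collider, so it is open.
Try {Dw}:
  P1: blocked at fork node Dw ∈ conditioning set.
  P2: blocked at fork node Dw ∈ conditioning set.
  P3: blocked at fork node Dw ∈ conditioning set.
  P4: blocked at fork node Dw ∈ conditioning set.
  P5: blocked at fork node Dw ∈ conditioning set.
  P6: blocked at fork node Dw ∈ conditioning set.
{Dw} contains no descendant of Bb and blocks every backdoor path.
No other singleton works — e.g. {Wa} leaves P5 open — so {Dw} is the unique smallest valid adjustment set.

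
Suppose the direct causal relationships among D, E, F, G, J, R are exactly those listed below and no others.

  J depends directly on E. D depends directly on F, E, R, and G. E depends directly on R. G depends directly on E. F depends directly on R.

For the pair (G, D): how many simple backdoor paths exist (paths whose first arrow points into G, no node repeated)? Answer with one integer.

A backdoor path from G to D is any simple undirected path whose first edge points into G (i.e. leaves G via a parent).
Parents of G: {E}.
Enumerating:
  P1: G <- E <- R -> F -> D
  P2: G <- E <- R -> D
  P3: G <- E -> D
That exhausts the simple backdoor paths. Count: 3.

3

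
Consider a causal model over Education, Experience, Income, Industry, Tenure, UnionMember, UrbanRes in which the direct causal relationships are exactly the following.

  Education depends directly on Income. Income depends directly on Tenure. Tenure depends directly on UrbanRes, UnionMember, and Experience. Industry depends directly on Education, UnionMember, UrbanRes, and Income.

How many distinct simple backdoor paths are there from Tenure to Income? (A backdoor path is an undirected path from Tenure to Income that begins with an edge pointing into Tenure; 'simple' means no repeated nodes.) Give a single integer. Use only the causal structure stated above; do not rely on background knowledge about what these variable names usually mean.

A backdoor path from Tenure to Income is any simple undirected path whose first edge points into Tenure (i.e. leaves Tenure via a parent).
Parents of Tenure: {Experience, UnionMember, UrbanRes}.
Enumerating:
  P1: Tenure <- UnionMember -> Industry <- Income
  P2: Tenure <- UnionMember -> Industry <- Education <- Income
  P3: Tenure <- UrbanRes -> Industry <- Income
  P4: Tenure <- UrbanRes -> Industry <- Education <- Income
That exhausts the simple backdoor paths. Count: 4.

4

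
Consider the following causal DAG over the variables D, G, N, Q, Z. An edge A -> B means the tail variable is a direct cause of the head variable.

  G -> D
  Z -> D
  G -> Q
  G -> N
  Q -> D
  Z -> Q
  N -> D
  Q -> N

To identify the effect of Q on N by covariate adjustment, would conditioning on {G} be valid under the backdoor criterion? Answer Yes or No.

Backdoor paths from Q to N (paths whose first edge points into Q):
  P1: Q <- Z -> D <- G -> N
  P2: Q <- Z -> D <- N
  P3: Q <- G -> N
  P4: Q <- G -> D <- N
Condition 1 (no descendant of Q in the set): holds — descendants of Q are {D, N}; none are in {G}.
Condition 2 (every backdoor path blocked by {G}):
  P1: blocked at collider D (neither it nor any descendant is in the conditioning set).
  P2: blocked at collider D (neither it nor any descendant is in the conditioning set).
  P3: blocked at fork node G ∈ conditioning set.
  P4: blocked at fork node G ∈ conditioning set.
{G} satisfies the backdoor criterion.

Yes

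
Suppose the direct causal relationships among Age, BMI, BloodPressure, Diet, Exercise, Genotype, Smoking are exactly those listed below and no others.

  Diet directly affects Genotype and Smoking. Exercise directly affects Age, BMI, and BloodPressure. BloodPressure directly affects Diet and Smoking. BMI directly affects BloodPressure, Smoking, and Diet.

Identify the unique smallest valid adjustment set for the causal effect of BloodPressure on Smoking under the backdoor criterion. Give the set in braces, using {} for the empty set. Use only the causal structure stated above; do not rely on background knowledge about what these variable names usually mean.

Variables eligible for adjustment (non-descendants of BloodPressure, excluding BloodPressure and Smoking): {Age, BMI, Exercise}.
Backdoor paths from BloodPressure to Smoking:
  P1: BloodPressure <- Exercise -> BMI -> Diet -> Smoking
  P2: BloodPressure <- Exercise -> BMI -> Smoking
  P3: BloodPressure <- BMI -> Diet -> Smoking
  P4: BloodPressure <- BMI -> Smoking
The empty set is not sufficient: P1 (BloodPressure <- Exercise -> BMI -> Diet -> Smoking) has no collider blocking it and no conditioned non-collider, so it is open.
Try {BMI}:
  P1: blocked at chain node BMI ∈ conditioning set.
  P2: blocked at chain node BMI ∈ conditioning set.
  P3: blocked at fork node BMI ∈ conditioning set.
  P4: blocked at fork node BMI ∈ conditioning set.
{BMI} contains no descendant of BloodPressure and blocks every backdoor path.
No other singleton works — e.g. {Exercise} leaves P3 open — so {BMI} is the unique smallest valid adjustment set.

{BMI}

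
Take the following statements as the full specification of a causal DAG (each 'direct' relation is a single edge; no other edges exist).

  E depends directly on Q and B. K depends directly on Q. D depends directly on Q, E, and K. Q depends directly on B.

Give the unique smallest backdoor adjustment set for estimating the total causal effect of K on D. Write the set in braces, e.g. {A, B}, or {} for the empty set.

Variables eligible for adjustment (non-descendants of K, excluding K and D): {B, E, Q}.
Backdoor paths from K to D:
  P1: K <- Q <- B -> E -> D
  P2: K <- Q -> E -> D
  P3: K <- Q -> D
The empty set is not sufficient: P1 (K <- Q <- B -> E -> D) has no collider blocking it and no conditioned non-collider, so it is open.
Try {Q}:
  P1: blocked at chain node Q ∈ conditioning set.
  P2: blocked at fork node Q ∈ conditioning set.
  P3: blocked at fork node Q ∈ conditioning set.
{Q} contains no descendant of K and blocks every backdoor path.
No other singleton works — e.g. {B} leaves P2 open — so {Q} is the unique smallest valid adjustment set.

{Q}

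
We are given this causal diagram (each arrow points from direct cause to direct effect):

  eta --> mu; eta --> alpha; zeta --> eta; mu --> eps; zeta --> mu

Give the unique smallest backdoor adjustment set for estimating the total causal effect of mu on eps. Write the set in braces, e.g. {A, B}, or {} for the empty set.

Variables eligible for adjustment (non-descendants of mu, excluding mu and eps): {alpha, eta, zeta}.
Backdoor paths from mu to eps:
  (none)
With no backdoor paths the empty set already satisfies the criterion, and it is trivially minimal.

{}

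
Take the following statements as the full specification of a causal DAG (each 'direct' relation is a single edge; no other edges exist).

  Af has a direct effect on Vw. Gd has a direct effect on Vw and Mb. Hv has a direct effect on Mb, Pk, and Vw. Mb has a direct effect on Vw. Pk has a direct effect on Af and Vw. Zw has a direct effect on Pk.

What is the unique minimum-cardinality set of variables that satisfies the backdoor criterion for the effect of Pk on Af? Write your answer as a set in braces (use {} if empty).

{}

Variables eligible for adjustment (non-descendants of Pk, excluding Pk and Af): {Gd, Hv, Mb, Zw}.
Backdoor paths from Pk to Af:
  P1: Pk <- Hv -> Mb <- Gd -> Vw <- Af
  P2: Pk <- Hv -> Mb -> Vw <- Af
  P3: Pk <- Hv -> Vw <- Af
Each backdoor path contains an unconditioned collider, so every path is already blocked with the empty conditioning set:
  P1: blocked at collider Mb (neither it nor any descendant is in the conditioning set).
  P2: blocked at collider Vw (neither it nor any descendant is in the conditioning set).
  P3: blocked at collider Vw (neither it nor any descendant is in the conditioning set).
The empty set is therefore the unique smallest valid set.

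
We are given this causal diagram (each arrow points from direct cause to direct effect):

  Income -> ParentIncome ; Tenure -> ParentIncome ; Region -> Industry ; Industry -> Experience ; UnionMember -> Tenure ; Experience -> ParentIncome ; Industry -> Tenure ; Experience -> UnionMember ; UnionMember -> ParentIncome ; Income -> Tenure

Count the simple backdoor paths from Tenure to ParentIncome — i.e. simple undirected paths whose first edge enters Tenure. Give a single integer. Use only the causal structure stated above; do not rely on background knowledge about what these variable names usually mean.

A backdoor path from Tenure to ParentIncome is any simple undirected path whose first edge points into Tenure (i.e. leaves Tenure via a parent).
Parents of Tenure: {Income, Industry, UnionMember}.
Enumerating:
  P1: Tenure <- Income -> ParentIncome
  P2: Tenure <- Industry -> Experience -> UnionMember -> ParentIncome
  P3: Tenure <- Industry -> Experience -> ParentIncome
  P4: Tenure <- UnionMember <- Experience -> ParentIncome
  P5: Tenure <- UnionMember -> ParentIncome
That exhausts the simple backdoor paths. Count: 5.

5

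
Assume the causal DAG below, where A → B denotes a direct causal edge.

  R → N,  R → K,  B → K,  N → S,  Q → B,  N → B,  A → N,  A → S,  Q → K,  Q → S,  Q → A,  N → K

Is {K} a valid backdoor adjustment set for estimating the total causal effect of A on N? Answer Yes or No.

Backdoor paths from A to N (paths whose first edge points into A):
  P1: A <- Q -> S <- N
  P2: A <- Q -> B <- N
  P3: A <- Q -> B -> K <- R -> N
  P4: A <- Q -> B -> K <- N
  P5: A <- Q -> K <- R -> N
  P6: A <- Q -> K <- N
  P7: A <- Q -> K <- B <- N
Condition 1 (no descendant of A in the set): FAILS — K is a descendant of A.
Condition 2 (every backdoor path blocked by {K}):
  P1: blocked at collider S (neither it nor any descendant is in the conditioning set).
  P2: open — collider(s) B are conditioned on (or have a conditioned descendant) and no non-collider on the path is in the set.
  P3: open — collider(s) K are conditioned on (or have a conditioned descendant) and no non-collider on the path is in the set.
  P4: open — collider(s) K are conditioned on (or have a conditioned descendant) and no non-collider on the path is in the set.
  P5: open — collider(s) K are conditioned on (or have a conditioned descendant) and no non-collider on the path is in the set.
  P6: open — collider(s) K are conditioned on (or have a conditioned descendant) and no non-collider on the path is in the set.
  P7: open — collider(s) K are conditioned on (or have a conditioned descendant) and no non-collider on the path is in the set.
{K} does not satisfy the backdoor criterion.

No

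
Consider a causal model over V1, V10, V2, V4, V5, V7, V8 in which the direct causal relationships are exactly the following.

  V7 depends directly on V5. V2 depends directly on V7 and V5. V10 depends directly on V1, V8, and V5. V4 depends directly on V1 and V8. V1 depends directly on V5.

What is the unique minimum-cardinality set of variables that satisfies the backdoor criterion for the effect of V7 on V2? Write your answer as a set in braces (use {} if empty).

Variables eligible for adjustment (non-descendants of V7, excluding V7 and V2): {V1, V10, V4, V5, V8}.
Backdoor paths from V7 to V2:
  P1: V7 <- V5 -> V2
The empty set is not sufficient: P1 (V7 <- V5 -> V2) has no collider blocking it and no conditioned non-collider, so it is open.
Try {V5}:
  P1: blocked at fork node V5 ∈ conditioning set.
{V5} contains no descendant of V7 and blocks every backdoor path.
No other singleton works — e.g. {V8} leaves P1 open — so {V5} is the unique smallest valid adjustment set.

{V5}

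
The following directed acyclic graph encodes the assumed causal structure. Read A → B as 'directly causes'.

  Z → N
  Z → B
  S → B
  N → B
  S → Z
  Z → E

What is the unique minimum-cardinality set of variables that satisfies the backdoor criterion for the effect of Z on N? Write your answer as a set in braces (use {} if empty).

Variables eligible for adjustment (non-descendants of Z, excluding Z and N): {S}.
Backdoor paths from Z to N:
  P1: Z <- S -> B <- N
Each backdoor path contains an unconditioned collider, so every path is already blocked with the empty conditioning set:
  P1: blocked at collider B (neither it nor any descendant is in the conditioning set).
The empty set is therefore the unique smallest valid set.

{}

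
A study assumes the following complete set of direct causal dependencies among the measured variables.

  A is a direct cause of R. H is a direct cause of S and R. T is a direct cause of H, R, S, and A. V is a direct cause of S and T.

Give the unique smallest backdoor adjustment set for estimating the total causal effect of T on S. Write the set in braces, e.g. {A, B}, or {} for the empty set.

{V}

Variables eligible for adjustment (non-descendants of T, excluding T and S): {V}.
Backdoor paths from T to S:
  P1: T <- V -> S
The empty set is not sufficient: P1 (T <- V -> S) has no collider blocking it and no conditioned non-collider, so it is open.
Try {V}:
  P1: blocked at fork node V ∈ conditioning set.
{V} contains no descendant of T and blocks every backdoor path.
{V} is the unique smallest valid adjustment set.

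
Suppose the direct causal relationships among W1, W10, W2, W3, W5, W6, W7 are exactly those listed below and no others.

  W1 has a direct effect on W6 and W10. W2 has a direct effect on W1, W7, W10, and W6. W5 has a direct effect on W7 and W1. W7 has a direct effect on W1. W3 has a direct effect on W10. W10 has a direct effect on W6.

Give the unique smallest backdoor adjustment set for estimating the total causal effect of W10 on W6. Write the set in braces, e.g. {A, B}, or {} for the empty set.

Variables eligible for adjustment (non-descendants of W10, excluding W10 and W6): {W1, W2, W3, W5, W7}.
Backdoor paths from W10 to W6:
  P1: W10 <- W2 -> W7 <- W5 -> W1 -> W6
  P2: W10 <- W2 -> W7 -> W1 -> W6
  P3: W10 <- W2 -> W1 -> W6
  P4: W10 <- W2 -> W6
  P5: W10 <- W1 <- W2 -> W6
  P6: W10 <- W1 <- W5 -> W7 <- W2 -> W6
  P7: W10 <- W1 <- W7 <- W2 -> W6
  P8: W10 <- W1 -> W6
The empty set is not sufficient: P2 (W10 <- W2 -> W7 -> W1 -> W6) has no collider blocking it and no conditioned non-collider, so it is open.
Try {W1, W2}:
  P1: blocked at fork node W2 ∈ conditioning set.
  P2: blocked at fork node W2 ∈ conditioning set.
  P3: blocked at fork node W2 ∈ conditioning set.
  P4: blocked at fork node W2 ∈ conditioning set.
  P5: blocked at chain node W1 ∈ conditioning set.
  P6: blocked at chain node W1 ∈ conditioning set.
  P7: blocked at chain node W1 ∈ conditioning set.
  P8: blocked at fork node W1 ∈ conditioning set.
{W1, W2} contains no descendant of W10 and blocks every backdoor path.
Every element of {W1, W2} is needed (dropping W1 leaves P8 open; dropping W2 leaves P4 open), so no proper subset is valid.
Among all size-2 subsets of the eligible variables, only {W1, W2} blocks every backdoor path, so it is the unique smallest valid adjustment set.

{W1, W2}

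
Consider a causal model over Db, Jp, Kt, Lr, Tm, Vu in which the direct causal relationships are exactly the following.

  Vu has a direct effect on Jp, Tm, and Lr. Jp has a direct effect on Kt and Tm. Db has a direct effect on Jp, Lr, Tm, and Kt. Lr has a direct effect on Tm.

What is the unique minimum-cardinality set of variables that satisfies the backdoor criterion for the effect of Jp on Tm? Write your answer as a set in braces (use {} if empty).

{Db, Vu}

Variables eligible for adjustment (non-descendants of Jp, excluding Jp and Tm): {Db, Lr, Vu}.
Backdoor paths from Jp to Tm:
  P1: Jp <- Db -> Lr <- Vu -> Tm
  P2: Jp <- Db -> Lr -> Tm
  P3: Jp <- Db -> Tm
  P4: Jp <- Vu -> Lr <- Db -> Tm
  P5: Jp <- Vu -> Lr -> Tm
  P6: Jp <- Vu -> Tm
The empty set is not sufficient: P2 (Jp <- Db -> Lr -> Tm) has no collider blocking it and no conditioned non-collider, so it is open.
Try {Db, Vu}:
  P1: blocked at fork node Db ∈ conditioning set.
  P2: blocked at fork node Db ∈ conditioning set.
  P3: blocked at fork node Db ∈ conditioning set.
  P4: blocked at fork node Vu ∈ conditioning set.
  P5: blocked at fork node Vu ∈ conditioning set.
  P6: blocked at fork node Vu ∈ conditioning set.
{Db, Vu} contains no descendant of Jp and blocks every backdoor path.
Every element of {Db, Vu} is needed (dropping Db leaves P2 open; dropping Vu leaves P5 open), so no proper subset is valid.
Among all size-2 subsets of the eligible variables, only {Db, Vu} blocks every backdoor path, so it is the unique smallest valid adjustment set.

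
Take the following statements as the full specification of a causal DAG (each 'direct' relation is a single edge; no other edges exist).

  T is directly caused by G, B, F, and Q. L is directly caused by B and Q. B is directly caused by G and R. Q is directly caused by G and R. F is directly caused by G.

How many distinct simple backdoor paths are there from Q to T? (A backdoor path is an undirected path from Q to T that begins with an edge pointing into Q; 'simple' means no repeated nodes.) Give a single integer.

A backdoor path from Q to T is any simple undirected path whose first edge points into Q (i.e. leaves Q via a parent).
Parents of Q: {G, R}.
Enumerating:
  P1: Q <- R -> B <- G -> F -> T
  P2: Q <- R -> B <- G -> T
  P3: Q <- R -> B -> T
  P4: Q <- G -> F -> T
  P5: Q <- G -> B -> T
  P6: Q <- G -> T
That exhausts the simple backdoor paths. Count: 6.

6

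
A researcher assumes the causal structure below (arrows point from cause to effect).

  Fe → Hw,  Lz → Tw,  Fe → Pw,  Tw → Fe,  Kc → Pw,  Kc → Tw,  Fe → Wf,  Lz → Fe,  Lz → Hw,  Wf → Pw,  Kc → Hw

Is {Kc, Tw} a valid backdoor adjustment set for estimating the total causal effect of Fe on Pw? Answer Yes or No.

Backdoor paths from Fe to Pw (paths whose first edge points into Fe):
  P1: Fe <- Lz -> Tw <- Kc -> Pw
  P2: Fe <- Lz -> Hw <- Kc -> Pw
  P3: Fe <- Tw <- Lz -> Hw <- Kc -> Pw
  P4: Fe <- Tw <- Kc -> Pw
Condition 1 (no descendant of Fe in the set): holds — descendants of Fe are {Hw, Pw, Wf}; none are in {Kc, Tw}.
Condition 2 (every backdoor path blocked by {Kc, Tw}):
  P1: blocked at fork node Kc ∈ conditioning set.
  P2: blocked at collider Hw (neither it nor any descendant is in the conditioning set).
  P3: blocked at chain node Tw ∈ conditioning set.
  P4: blocked at chain node Tw ∈ conditioning set.
{Kc, Tw} satisfies the backdoor criterion.

Yes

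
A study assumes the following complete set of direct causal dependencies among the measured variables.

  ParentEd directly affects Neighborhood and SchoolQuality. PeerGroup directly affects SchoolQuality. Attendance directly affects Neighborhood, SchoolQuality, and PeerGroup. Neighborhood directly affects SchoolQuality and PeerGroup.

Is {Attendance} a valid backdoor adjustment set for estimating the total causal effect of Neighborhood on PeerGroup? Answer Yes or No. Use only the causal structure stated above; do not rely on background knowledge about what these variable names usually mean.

Yes

Backdoor paths from Neighborhood to PeerGroup (paths whose first edge points into Neighborhood):
  P1: Neighborhood <- ParentEd -> SchoolQuality <- Attendance -> PeerGroup
  P2: Neighborhood <- ParentEd -> SchoolQuality <- PeerGroup
  P3: Neighborhood <- Attendance -> PeerGroup
  P4: Neighborhood <- Attendance -> SchoolQuality <- PeerGroup
Condition 1 (no descendant of Neighborhood in the set): holds — descendants of Neighborhood are {PeerGroup, SchoolQuality}; none are in {Attendance}.
Condition 2 (every backdoor path blocked by {Attendance}):
  P1: blocked at collider SchoolQuality (neither it nor any descendant is in the conditioning set).
  P2: blocked at collider SchoolQuality (neither it nor any descendant is in the conditioning set).
  P3: blocked at fork node Attendance ∈ conditioning set.
  P4: blocked at fork node Attendance ∈ conditioning set.
{Attendance} satisfies the backdoor criterion.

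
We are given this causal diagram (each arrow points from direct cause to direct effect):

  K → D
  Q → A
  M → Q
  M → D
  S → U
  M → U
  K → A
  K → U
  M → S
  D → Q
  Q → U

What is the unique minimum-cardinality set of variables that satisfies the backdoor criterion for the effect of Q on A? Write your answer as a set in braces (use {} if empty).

{K}

Variables eligible for adjustment (non-descendants of Q, excluding Q and A): {D, K, M, S}.
Backdoor paths from Q to A:
  P1: Q <- M -> D <- K -> A
  P2: Q <- M -> S -> U <- K -> A
  P3: Q <- M -> U <- K -> A
  P4: Q <- D <- K -> A
  P5: Q <- D <- M -> S -> U <- K -> A
  P6: Q <- D <- M -> U <- K -> A
The empty set is not sufficient: P4 (Q <- D <- K -> A) has no collider blocking it and no conditioned non-collider, so it is open.
Try {K}:
  P1: blocked at collider D (neither it nor any descendant is in the conditioning set).
  P2: blocked at collider U (neither it nor any descendant is in the conditioning set).
  P3: blocked at collider U (neither it nor any descendant is in the conditioning set).
  P4: blocked at fork node K ∈ conditioning set.
  P5: blocked at collider U (neither it nor any descendant is in the conditioning set).
  P6: blocked at collider U (neither it nor any descendant is in the conditioning set).
{K} contains no descendant of Q and blocks every backdoor path.
No other singleton works — e.g. {M} leaves P4 open — so {K} is the unique smallest valid adjustment set.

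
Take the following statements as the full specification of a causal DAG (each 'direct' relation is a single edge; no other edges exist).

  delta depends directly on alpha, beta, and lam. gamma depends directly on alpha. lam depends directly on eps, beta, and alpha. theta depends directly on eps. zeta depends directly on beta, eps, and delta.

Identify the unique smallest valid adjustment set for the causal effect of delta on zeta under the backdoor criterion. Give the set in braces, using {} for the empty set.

{beta, eps}

Variables eligible for adjustment (non-descendants of delta, excluding delta and zeta): {alpha, beta, eps, gamma, lam, theta}.
Backdoor paths from delta to zeta:
  P1: delta <- beta -> lam <- eps -> zeta
  P2: delta <- beta -> zeta
  P3: delta <- alpha -> lam <- eps -> zeta
  P4: delta <- alpha -> lam <- beta -> zeta
  P5: delta <- lam <- eps -> zeta
  P6: delta <- lam <- beta -> zeta
The empty set is not sufficient: P2 (delta <- beta -> zeta) has no collider blocking it and no conditioned non-collider, so it is open.
Try {beta, eps}:
  P1: blocked at fork node beta ∈ conditioning set.
  P2: blocked at fork node beta ∈ conditioning set.
  P3: blocked at collider lam (neither it nor any descendant is in the conditioning set).
  P4: blocked at collider lam (neither it nor any descendant is in the conditioning set).
  P5: blocked at fork node eps ∈ conditioning set.
  P6: blocked at fork node beta ∈ conditioning set.
{beta, eps} contains no descendant of delta and blocks every backdoor path.
Every element of {beta, eps} is needed (dropping beta leaves P2 open; dropping eps leaves P5 open), so no proper subset is valid.
Among all size-2 subsets of the eligible variables, only {beta, eps} blocks every backdoor path, so it is the unique smallest valid adjustment set.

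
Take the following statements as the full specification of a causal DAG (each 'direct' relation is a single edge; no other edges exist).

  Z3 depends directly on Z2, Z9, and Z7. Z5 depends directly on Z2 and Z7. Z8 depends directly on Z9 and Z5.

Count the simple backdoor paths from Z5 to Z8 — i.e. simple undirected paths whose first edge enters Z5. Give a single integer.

2

A backdoor path from Z5 to Z8 is any simple undirected path whose first edge points into Z5 (i.e. leaves Z5 via a parent).
Parents of Z5: {Z2, Z7}.
Enumerating:
  P1: Z5 <- Z7 -> Z3 <- Z9 -> Z8
  P2: Z5 <- Z2 -> Z3 <- Z9 -> Z8
That exhausts the simple backdoor paths. Count: 2.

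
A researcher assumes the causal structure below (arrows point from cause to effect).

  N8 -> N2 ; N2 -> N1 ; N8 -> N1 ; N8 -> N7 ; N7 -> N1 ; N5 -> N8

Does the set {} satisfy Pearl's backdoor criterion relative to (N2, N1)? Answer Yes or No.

Backdoor paths from N2 to N1 (paths whose first edge points into N2):
  P1: N2 <- N8 -> N7 -> N1
  P2: N2 <- N8 -> N1
Condition 1 (no descendant of N2 in the set): holds — descendants of N2 are {N1}; none are in {}.
Condition 2 (every backdoor path blocked by {}):
  P1: open — no interior node is in the conditioning set.
  P2: open — no interior node is in the conditioning set.
{} does not satisfy the backdoor criterion.

No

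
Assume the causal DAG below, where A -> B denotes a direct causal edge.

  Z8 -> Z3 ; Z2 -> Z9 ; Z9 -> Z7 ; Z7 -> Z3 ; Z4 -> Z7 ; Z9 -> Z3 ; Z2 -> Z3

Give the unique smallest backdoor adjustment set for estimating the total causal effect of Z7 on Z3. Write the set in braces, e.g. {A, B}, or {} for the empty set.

{Z9}

Variables eligible for adjustment (non-descendants of Z7, excluding Z7 and Z3): {Z2, Z4, Z8, Z9}.
Backdoor paths from Z7 to Z3:
  P1: Z7 <- Z9 <- Z2 -> Z3
  P2: Z7 <- Z9 -> Z3
The empty set is not sufficient: P1 (Z7 <- Z9 <- Z2 -> Z3) has no collider blocking it and no conditioned non-collider, so it is open.
Try {Z9}:
  P1: blocked at chain node Z9 ∈ conditioning set.
  P2: blocked at fork node Z9 ∈ conditioning set.
{Z9} contains no descendant of Z7 and blocks every backdoor path.
No other singleton works — e.g. {Z4} leaves P1 open — so {Z9} is the unique smallest valid adjustment set.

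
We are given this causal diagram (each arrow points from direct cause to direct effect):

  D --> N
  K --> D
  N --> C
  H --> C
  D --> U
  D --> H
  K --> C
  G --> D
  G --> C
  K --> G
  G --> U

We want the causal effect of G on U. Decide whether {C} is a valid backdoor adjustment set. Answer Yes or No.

Backdoor paths from G to U (paths whose first edge points into G):
  P1: G <- K -> D -> U
  P2: G <- K -> C <- N <- D -> U
  P3: G <- K -> C <- H <- D -> U
Condition 1 (no descendant of G in the set): FAILS — C is a descendant of G.
Condition 2 (every backdoor path blocked by {C}):
  P1: open — no interior node is in the conditioning set.
  P2: open — collider(s) C are conditioned on (or have a conditioned descendant) and no non-collider on the path is in the set.
  P3: open — collider(s) C are conditioned on (or have a conditioned descendant) and no non-collider on the path is in the set.
{C} does not satisfy the backdoor criterion.

No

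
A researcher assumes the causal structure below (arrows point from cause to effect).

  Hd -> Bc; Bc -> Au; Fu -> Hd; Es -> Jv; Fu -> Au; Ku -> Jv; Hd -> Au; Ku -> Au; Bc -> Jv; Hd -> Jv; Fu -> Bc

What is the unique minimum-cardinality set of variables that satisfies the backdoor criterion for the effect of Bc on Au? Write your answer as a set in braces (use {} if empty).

Variables eligible for adjustment (non-descendants of Bc, excluding Bc and Au): {Es, Fu, Hd, Ku}.
Backdoor paths from Bc to Au:
  P1: Bc <- Fu -> Hd -> Jv <- Ku -> Au
  P2: Bc <- Fu -> Hd -> Au
  P3: Bc <- Fu -> Au
  P4: Bc <- Hd <- Fu -> Au
  P5: Bc <- Hd -> Jv <- Ku -> Au
  P6: Bc <- Hd -> Au
The empty set is not sufficient: P2 (Bc <- Fu -> Hd -> Au) has no collider blocking it and no conditioned non-collider, so it is open.
Try {Fu, Hd}:
  P1: blocked at fork node Fu ∈ conditioning set.
  P2: blocked at fork node Fu ∈ conditioning set.
  P3: blocked at fork node Fu ∈ conditioning set.
  P4: blocked at chain node Hd ∈ conditioning set.
  P5: blocked at fork node Hd ∈ conditioning set.
  P6: blocked at fork node Hd ∈ conditioning set.
{Fu, Hd} contains no descendant of Bc and blocks every backdoor path.
Every element of {Fu, Hd} is needed (dropping Fu leaves P3 open; dropping Hd leaves P6 open), so no proper subset is valid.
Among all size-2 subsets of the eligible variables, only {Fu, Hd} blocks every backdoor path, so it is the unique smallest valid adjustment set.

{Fu, Hd}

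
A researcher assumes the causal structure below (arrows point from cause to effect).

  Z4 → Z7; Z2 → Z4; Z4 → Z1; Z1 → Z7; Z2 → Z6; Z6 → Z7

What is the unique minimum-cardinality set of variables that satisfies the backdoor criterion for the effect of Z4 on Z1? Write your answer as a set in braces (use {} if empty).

Variables eligible for adjustment (non-descendants of Z4, excluding Z4 and Z1): {Z2, Z6}.
Backdoor paths from Z4 to Z1:
  P1: Z4 <- Z2 -> Z6 -> Z7 <- Z1
Each backdoor path contains an unconditioned collider, so every path is already blocked with the empty conditioning set:
  P1: blocked at collider Z7 (neither it nor any descendant is in the conditioning set).
The empty set is therefore the unique smallest valid set.

{}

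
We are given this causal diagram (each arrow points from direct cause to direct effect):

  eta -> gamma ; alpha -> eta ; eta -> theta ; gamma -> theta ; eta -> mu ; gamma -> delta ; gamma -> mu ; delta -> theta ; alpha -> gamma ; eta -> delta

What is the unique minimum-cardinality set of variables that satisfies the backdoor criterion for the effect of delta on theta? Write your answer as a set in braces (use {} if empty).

{eta, gamma}

Variables eligible for adjustment (non-descendants of delta, excluding delta and theta): {alpha, eta, gamma, mu}.
Backdoor paths from delta to theta:
  P1: delta <- eta <- alpha -> gamma -> theta
  P2: delta <- eta -> gamma -> theta
  P3: delta <- eta -> mu <- gamma -> theta
  P4: delta <- eta -> theta
  P5: delta <- gamma <- alpha -> eta -> theta
  P6: delta <- gamma <- eta -> theta
  P7: delta <- gamma -> mu <- eta -> theta
  P8: delta <- gamma -> theta
The empty set is not sufficient: P1 (delta <- eta <- alpha -> gamma -> theta) has no collider blocking it and no conditioned non-collider, so it is open.
Try {eta, gamma}:
  P1: blocked at chain node eta ∈ conditioning set.
  P2: blocked at fork node eta ∈ conditioning set.
  P3: blocked at fork node eta ∈ conditioning set.
  P4: blocked at fork node eta ∈ conditioning set.
  P5: blocked at chain node gamma ∈ conditioning set.
  P6: blocked at chain node gamma ∈ conditioning set.
  P7: blocked at fork node gamma ∈ conditioning set.
  P8: blocked at fork node gamma ∈ conditioning set.
{eta, gamma} contains no descendant of delta and blocks every backdoor path.
Every element of {eta, gamma} is needed (dropping eta leaves P4 open; dropping gamma leaves P8 open), so no proper subset is valid.
Among all size-2 subsets of the eligible variables, only {eta, gamma} blocks every backdoor path, so it is the unique smallest valid adjustment set.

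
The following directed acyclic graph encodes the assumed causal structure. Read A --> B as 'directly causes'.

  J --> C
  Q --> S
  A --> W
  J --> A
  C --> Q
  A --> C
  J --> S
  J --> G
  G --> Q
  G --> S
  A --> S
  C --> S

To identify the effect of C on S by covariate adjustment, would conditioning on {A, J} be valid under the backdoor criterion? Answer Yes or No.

Yes

Backdoor paths from C to S (paths whose first edge points into C):
  P1: C <- J -> A -> S
  P2: C <- J -> G -> Q -> S
  P3: C <- J -> G -> S
  P4: C <- J -> S
  P5: C <- A <- J -> G -> Q -> S
  P6: C <- A <- J -> G -> S
  P7: C <- A <- J -> S
  P8: C <- A -> S
Condition 1 (no descendant of C in the set): holds — descendants of C are {Q, S}; none are in {A, J}.
Condition 2 (every backdoor path blocked by {A, J}):
  P1: blocked at fork node J ∈ conditioning set.
  P2: blocked at fork node J ∈ conditioning set.
  P3: blocked at fork node J ∈ conditioning set.
  P4: blocked at fork node J ∈ conditioning set.
  P5: blocked at chain node A ∈ conditioning set.
  P6: blocked at chain node A ∈ conditioning set.
  P7: blocked at chain node A ∈ conditioning set.
  P8: blocked at fork node A ∈ conditioning set.
{A, J} satisfies the backdoor criterion.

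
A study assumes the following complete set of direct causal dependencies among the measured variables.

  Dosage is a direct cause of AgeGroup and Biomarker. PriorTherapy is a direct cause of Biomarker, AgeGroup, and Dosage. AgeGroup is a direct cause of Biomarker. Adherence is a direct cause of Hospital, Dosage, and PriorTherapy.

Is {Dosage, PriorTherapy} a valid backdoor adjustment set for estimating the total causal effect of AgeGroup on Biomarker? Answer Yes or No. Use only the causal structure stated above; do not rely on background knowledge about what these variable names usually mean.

Yes

Backdoor paths from AgeGroup to Biomarker (paths whose first edge points into AgeGroup):
  P1: AgeGroup <- PriorTherapy <- Adherence -> Dosage -> Biomarker
  P2: AgeGroup <- PriorTherapy -> Dosage -> Biomarker
  P3: AgeGroup <- PriorTherapy -> Biomarker
  P4: AgeGroup <- Dosage <- Adherence -> PriorTherapy -> Biomarker
  P5: AgeGroup <- Dosage <- PriorTherapy -> Biomarker
  P6: AgeGroup <- Dosage -> Biomarker
Condition 1 (no descendant of AgeGroup in the set): holds — descendants of AgeGroup are {Biomarker}; none are in {Dosage, PriorTherapy}.
Condition 2 (every backdoor path blocked by {Dosage, PriorTherapy}):
  P1: blocked at chain node PriorTherapy ∈ conditioning set.
  P2: blocked at fork node PriorTherapy ∈ conditioning set.
  P3: blocked at fork node PriorTherapy ∈ conditioning set.
  P4: blocked at chain node Dosage ∈ conditioning set.
  P5: blocked at chain node Dosage ∈ conditioning set.
  P6: blocked at fork node Dosage ∈ conditioning set.
{Dosage, PriorTherapy} satisfies the backdoor criterion.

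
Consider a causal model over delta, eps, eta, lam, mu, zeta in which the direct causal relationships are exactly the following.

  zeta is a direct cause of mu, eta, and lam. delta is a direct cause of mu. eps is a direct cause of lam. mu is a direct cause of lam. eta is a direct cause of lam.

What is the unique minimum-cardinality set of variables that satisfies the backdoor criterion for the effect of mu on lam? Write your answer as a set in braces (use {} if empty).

{zeta}

Variables eligible for adjustment (non-descendants of mu, excluding mu and lam): {delta, eps, eta, zeta}.
Backdoor paths from mu to lam:
  P1: mu <- zeta -> eta -> lam
  P2: mu <- zeta -> lam
The empty set is not sufficient: P1 (mu <- zeta -> eta -> lam) has no collider blocking it and no conditioned non-collider, so it is open.
Try {zeta}:
  P1: blocked at fork node zeta ∈ conditioning set.
  P2: blocked at fork node zeta ∈ conditioning set.
{zeta} contains no descendant of mu and blocks every backdoor path.
No other singleton works — e.g. {delta} leaves P1 open — so {zeta} is the unique smallest valid adjustment set.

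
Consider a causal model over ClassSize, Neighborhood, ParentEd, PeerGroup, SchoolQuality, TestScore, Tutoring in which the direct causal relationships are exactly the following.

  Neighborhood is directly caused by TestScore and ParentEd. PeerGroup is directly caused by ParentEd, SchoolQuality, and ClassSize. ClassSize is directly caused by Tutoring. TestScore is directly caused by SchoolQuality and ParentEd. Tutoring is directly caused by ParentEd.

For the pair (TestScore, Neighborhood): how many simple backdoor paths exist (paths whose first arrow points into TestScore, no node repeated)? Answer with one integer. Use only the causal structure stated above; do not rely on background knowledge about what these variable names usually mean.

3

A backdoor path from TestScore to Neighborhood is any simple undirected path whose first edge points into TestScore (i.e. leaves TestScore via a parent).
Parents of TestScore: {ParentEd, SchoolQuality}.
Enumerating:
  P1: TestScore <- ParentEd -> Neighborhood
  P2: TestScore <- SchoolQuality -> PeerGroup <- ParentEd -> Neighborhood
  P3: TestScore <- SchoolQuality -> PeerGroup <- ClassSize <- Tutoring <- ParentEd -> Neighborhood
That exhausts the simple backdoor paths. Count: 3.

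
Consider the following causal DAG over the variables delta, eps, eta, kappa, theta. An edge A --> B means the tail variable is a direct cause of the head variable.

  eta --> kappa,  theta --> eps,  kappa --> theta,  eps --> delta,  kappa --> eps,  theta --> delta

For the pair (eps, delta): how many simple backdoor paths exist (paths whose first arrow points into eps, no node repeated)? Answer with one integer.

2

A backdoor path from eps to delta is any simple undirected path whose first edge points into eps (i.e. leaves eps via a parent).
Parents of eps: {kappa, theta}.
Enumerating:
  P1: eps <- kappa -> theta -> delta
  P2: eps <- theta -> delta
That exhausts the simple backdoor paths. Count: 2.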